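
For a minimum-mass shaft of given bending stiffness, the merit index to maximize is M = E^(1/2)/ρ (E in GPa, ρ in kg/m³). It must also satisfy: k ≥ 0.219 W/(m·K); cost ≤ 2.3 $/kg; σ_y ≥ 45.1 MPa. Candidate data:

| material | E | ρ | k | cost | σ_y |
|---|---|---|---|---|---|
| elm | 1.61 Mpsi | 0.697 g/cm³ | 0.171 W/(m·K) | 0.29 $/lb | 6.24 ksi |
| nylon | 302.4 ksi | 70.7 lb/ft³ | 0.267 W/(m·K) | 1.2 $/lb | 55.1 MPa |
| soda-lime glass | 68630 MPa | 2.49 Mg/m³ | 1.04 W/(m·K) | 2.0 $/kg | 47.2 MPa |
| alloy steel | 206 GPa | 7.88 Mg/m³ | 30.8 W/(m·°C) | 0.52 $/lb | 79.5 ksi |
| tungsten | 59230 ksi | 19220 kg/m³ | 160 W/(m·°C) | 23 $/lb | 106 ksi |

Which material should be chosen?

Screen on constraints: k ≥ 0.219 W/(m·K); cost ≤ 2.3 $/kg; σ_y ≥ 45.1 MPa. Survivors: soda-lime glass, alloy steel.
Normalizing units and computing the index:
  soda-lime glass: E = 68.63 GPa, ρ = 2490 kg/m³
  alloy steel: E = 206.0 GPa, ρ = 7880 kg/m³
  soda-lime glass: M = 3.33×10⁻³
  alloy steel: M = 1.82×10⁻³
Soda-lime glass ranks first.

soda-lime glass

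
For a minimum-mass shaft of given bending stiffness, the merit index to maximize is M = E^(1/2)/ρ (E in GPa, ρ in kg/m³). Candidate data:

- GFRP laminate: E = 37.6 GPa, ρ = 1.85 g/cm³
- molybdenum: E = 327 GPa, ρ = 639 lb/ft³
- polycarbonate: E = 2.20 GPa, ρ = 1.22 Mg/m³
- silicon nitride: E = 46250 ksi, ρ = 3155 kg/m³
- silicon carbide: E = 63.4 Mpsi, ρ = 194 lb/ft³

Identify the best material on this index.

After converting to SI:
  GFRP laminate: E = 37.60 GPa, ρ = 1850 kg/m³
  molybdenum: E = 327.0 GPa, ρ = 10240 kg/m³
  polycarbonate: E = 2.200 GPa, ρ = 1220 kg/m³
  silicon nitride: E = 318.9 GPa, ρ = 3155 kg/m³
  silicon carbide: E = 437.1 GPa, ρ = 3108 kg/m³
  silicon carbide: M = 6.73×10⁻³
  silicon nitride: M = 5.66×10⁻³
  GFRP laminate: M = 3.31×10⁻³
  molybdenum: M = 1.77×10⁻³
  polycarbonate: M = 1.22×10⁻³
Silicon carbide ranks first.

silicon carbide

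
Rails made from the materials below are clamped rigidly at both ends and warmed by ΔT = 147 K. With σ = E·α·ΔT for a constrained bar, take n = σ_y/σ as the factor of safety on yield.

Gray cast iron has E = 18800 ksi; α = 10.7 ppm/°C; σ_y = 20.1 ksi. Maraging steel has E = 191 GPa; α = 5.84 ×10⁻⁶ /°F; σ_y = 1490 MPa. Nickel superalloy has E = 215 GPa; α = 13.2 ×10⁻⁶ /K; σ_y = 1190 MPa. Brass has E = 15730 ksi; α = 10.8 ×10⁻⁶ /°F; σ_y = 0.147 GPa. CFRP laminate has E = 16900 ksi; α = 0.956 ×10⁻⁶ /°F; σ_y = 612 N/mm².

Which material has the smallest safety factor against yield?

Per material, after unit conversion:
  gray cast iron: E = 129.6, α = 10.7, σ_y = 138.6 → σ = 204 MPa, n = 0.680
  maraging steel: E = 191.0, α = 10.5, σ_y = 1490 → σ = 295 MPa, n = 5.05
  nickel superalloy: E = 215.0, α = 13.2, σ_y = 1190 → σ = 417 MPa, n = 2.85
  brass: E = 108.5, α = 19.4, σ_y = 147.0 → σ = 310 MPa, n = 0.474
  CFRP laminate: E = 116.5, α = 1.72, σ_y = 612.0 → σ = 29.5 MPa, n = 20.8
Brass has the lowest safety factor, n = 0.474.

brass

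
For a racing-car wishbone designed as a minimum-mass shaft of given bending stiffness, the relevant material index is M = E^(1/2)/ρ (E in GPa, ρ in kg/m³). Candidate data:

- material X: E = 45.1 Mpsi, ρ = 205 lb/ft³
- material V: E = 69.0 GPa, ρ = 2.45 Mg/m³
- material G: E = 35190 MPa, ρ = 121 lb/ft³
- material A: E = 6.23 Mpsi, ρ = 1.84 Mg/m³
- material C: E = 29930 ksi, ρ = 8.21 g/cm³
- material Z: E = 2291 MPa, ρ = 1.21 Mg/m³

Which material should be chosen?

material X

After converting to SI:
  material X: E = 311.0 GPa, ρ = 3284 kg/m³
  material V: E = 69.00 GPa, ρ = 2450 kg/m³
  material G: E = 35.19 GPa, ρ = 1938 kg/m³
  material A: E = 42.95 GPa, ρ = 1840 kg/m³
  material C: E = 206.4 GPa, ρ = 8210 kg/m³
  material Z: E = 2.291 GPa, ρ = 1210 kg/m³
  material X: M = 5.37×10⁻³
  material A: M = 3.56×10⁻³
  material V: M = 3.39×10⁻³
  material G: M = 3.06×10⁻³
  material C: M = 1.75×10⁻³
  material Z: M = 1.25×10⁻³
Highest index: material X.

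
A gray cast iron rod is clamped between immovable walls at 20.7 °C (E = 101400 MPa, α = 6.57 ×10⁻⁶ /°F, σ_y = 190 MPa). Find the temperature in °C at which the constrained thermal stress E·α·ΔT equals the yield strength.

E = 101400 MPa = 101.4 GPa.
α = 6.57×10⁻⁶/°F × 9/5 = 11.8×10⁻⁶/K.
E·α·ΔT = 190.0 MPa ⇒ ΔT = 190.0 / (101.4×10³ × 11.8×10⁻⁶) = 158.4 K.
T = 20.7 + 158.4 = 179.1 °C.

179 °C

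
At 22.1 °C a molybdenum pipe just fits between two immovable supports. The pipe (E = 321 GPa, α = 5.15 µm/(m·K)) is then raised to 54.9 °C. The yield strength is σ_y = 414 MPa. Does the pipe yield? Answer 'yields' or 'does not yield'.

ΔT = 32.80 K. Constrained thermal stress σ = E·α·ΔT = 321.0×10³ MPa × 5.15×10⁻⁶ × 32.80 = 54.2 MPa (compressive).
Compare to σ_y = 414 MPa: σ < σ_y, so it does not yield.

does not yield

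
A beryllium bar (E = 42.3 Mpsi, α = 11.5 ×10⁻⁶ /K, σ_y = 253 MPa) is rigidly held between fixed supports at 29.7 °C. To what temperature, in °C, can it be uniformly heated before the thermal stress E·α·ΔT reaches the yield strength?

105 °C

E = 42.3 Mpsi = 291.6 GPa.
E·α·ΔT = 253.0 MPa ⇒ ΔT = 253.0 / (291.6×10³ × 11.5×10⁻⁶) = 75.43 K.
T = 29.7 + 75.43 = 105.1 °C.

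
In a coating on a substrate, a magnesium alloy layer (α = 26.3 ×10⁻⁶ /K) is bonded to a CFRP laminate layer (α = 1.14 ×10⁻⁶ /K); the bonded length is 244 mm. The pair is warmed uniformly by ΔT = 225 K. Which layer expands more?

magnesium alloy

α(magnesium alloy) = 26.3×10⁻⁶/K vs α(CFRP laminate) = 1.14×10⁻⁶/K.
Higher α expands more for the same ΔT: magnesium alloy.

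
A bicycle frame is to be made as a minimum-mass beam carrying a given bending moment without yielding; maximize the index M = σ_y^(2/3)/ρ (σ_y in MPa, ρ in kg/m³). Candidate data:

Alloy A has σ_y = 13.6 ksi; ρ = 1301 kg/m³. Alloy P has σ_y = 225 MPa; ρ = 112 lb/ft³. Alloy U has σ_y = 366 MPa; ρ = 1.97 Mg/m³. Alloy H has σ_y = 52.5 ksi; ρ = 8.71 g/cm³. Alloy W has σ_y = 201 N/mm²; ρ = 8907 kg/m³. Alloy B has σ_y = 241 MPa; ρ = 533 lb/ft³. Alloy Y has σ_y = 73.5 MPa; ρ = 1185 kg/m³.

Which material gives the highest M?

alloy U

In SI units:
  alloy A: σ_y = 93.77 MPa, ρ = 1301 kg/m³
  alloy P: σ_y = 225.0 MPa, ρ = 1794 kg/m³
  alloy U: σ_y = 366.0 MPa, ρ = 1970 kg/m³
  alloy H: σ_y = 362.0 MPa, ρ = 8710 kg/m³
  alloy W: σ_y = 201.0 MPa, ρ = 8907 kg/m³
  alloy B: σ_y = 241.0 MPa, ρ = 8538 kg/m³
  alloy Y: σ_y = 73.50 MPa, ρ = 1185 kg/m³
  alloy U: M = 26.0×10⁻³
  alloy P: M = 20.6×10⁻³
  alloy A: M = 15.9×10⁻³
  alloy Y: M = 14.8×10⁻³
  alloy H: M = 5.83×10⁻³
  alloy B: M = 4.54×10⁻³
  alloy W: M = 3.85×10⁻³
Alloy U has the largest M.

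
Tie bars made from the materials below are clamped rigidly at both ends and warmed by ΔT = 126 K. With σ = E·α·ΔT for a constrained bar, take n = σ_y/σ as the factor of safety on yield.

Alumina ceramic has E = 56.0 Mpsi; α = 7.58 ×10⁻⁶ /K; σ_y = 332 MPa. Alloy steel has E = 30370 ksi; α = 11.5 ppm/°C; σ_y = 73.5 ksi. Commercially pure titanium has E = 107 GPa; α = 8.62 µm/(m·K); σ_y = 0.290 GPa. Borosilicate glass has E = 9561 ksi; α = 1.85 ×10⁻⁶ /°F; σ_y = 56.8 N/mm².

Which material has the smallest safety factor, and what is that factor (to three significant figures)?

alumina ceramic, n = 0.900

In consistent units (E in GPa, α in ×10⁻⁶/K, σ_y in MPa):
  alumina ceramic: E = 386.1, α = 7.58, σ_y = 332.0 → σ = 369 MPa, n = 0.900
  alloy steel: E = 209.4, α = 11.5, σ_y = 506.8 → σ = 303 MPa, n = 1.67
  commercially pure titanium: E = 107.0, α = 8.62, σ_y = 290.0 → σ = 116 MPa, n = 2.50
  borosilicate glass: E = 65.92, α = 3.33, σ_y = 56.80 → σ = 27.7 MPa, n = 2.05
Smallest n: alumina ceramic with n = 0.900.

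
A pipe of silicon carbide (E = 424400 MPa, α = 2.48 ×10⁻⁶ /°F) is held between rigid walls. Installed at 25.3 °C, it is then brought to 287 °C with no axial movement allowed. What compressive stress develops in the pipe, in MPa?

496 MPa

E = 424400 MPa = 424.4 GPa.
α = 2.48×10⁻⁶/°F × 9/5 = 4.46×10⁻⁶/K.
ΔT = 261.7 K. Constrained thermal stress σ = E·α·ΔT = 424.4×10³ MPa × 4.46×10⁻⁶ × 261.7 = 496 MPa (compressive).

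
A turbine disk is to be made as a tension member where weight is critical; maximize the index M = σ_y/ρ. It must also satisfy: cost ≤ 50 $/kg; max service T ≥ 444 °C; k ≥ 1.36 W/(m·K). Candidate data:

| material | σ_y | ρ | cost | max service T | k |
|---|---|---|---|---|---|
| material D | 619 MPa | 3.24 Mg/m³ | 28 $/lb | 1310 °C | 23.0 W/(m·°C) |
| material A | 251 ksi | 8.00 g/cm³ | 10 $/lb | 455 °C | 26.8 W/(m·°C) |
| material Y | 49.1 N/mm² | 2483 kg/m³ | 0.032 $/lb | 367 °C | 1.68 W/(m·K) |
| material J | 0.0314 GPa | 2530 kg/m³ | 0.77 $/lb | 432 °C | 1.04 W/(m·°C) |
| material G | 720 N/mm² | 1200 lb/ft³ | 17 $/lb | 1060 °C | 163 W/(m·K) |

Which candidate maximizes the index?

Screen on constraints: cost ≤ 50 $/kg; max service T ≥ 444 °C; k ≥ 1.36 W/(m·K). Survivors: material A, material G.
Normalizing units and computing the index:
  material A: σ_y = 1731 MPa, ρ = 8000 kg/m³
  material G: σ_y = 720.0 MPa, ρ = 19220 kg/m³
  material A: M = 216 kN·m/kg
  material G: M = 37.5 kN·m/kg
Material A ranks first.

material A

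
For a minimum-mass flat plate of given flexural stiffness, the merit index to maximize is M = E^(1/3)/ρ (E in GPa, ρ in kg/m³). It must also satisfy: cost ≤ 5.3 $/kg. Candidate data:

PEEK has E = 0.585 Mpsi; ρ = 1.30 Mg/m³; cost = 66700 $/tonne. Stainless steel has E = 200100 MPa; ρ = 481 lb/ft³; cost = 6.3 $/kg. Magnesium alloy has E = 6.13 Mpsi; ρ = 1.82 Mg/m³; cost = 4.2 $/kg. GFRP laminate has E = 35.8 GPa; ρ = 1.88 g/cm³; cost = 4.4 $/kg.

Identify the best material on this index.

Screen on constraints: cost ≤ 5.3 $/kg. Survivors: magnesium alloy, GFRP laminate.
Putting every candidate on a common basis:
  magnesium alloy: E = 42.26 GPa, ρ = 1820 kg/m³
  GFRP laminate: E = 35.80 GPa, ρ = 1880 kg/m³
  magnesium alloy: M = 1.91×10⁻³
  GFRP laminate: M = 1.75×10⁻³
Magnesium alloy has the largest M.

magnesium alloy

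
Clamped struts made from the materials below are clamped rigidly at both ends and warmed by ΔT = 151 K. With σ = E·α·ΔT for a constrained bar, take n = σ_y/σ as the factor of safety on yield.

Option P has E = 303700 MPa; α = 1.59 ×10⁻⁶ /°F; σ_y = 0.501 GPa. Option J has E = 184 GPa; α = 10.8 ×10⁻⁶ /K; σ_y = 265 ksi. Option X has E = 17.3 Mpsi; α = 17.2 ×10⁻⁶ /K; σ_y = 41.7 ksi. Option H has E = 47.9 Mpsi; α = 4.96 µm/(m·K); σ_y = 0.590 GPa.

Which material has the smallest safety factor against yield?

option X

With everything in SI (GPa, ×10⁻⁶/K, MPa):
  option P: E = 303.7, α = 2.86, σ_y = 501.0 → σ = 131 MPa, n = 3.82
  option J: E = 184.0, α = 10.8, σ_y = 1827 → σ = 300 MPa, n = 6.09
  option X: E = 119.3, α = 17.2, σ_y = 287.5 → σ = 310 MPa, n = 0.928
  option H: E = 330.3, α = 4.96, σ_y = 590.0 → σ = 247 MPa, n = 2.39
Smallest n: option X with n = 0.928.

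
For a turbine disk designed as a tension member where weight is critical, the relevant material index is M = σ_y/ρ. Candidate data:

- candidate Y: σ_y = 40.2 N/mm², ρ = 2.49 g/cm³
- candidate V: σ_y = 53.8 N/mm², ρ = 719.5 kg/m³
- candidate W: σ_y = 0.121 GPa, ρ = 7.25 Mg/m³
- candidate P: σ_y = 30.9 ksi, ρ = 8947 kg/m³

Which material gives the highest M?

candidate V

Putting every candidate on a common basis:
  candidate Y: σ_y = 40.20 MPa, ρ = 2490 kg/m³
  candidate V: σ_y = 53.80 MPa, ρ = 719.5 kg/m³
  candidate W: σ_y = 121.0 MPa, ρ = 7250 kg/m³
  candidate P: σ_y = 213.0 MPa, ρ = 8947 kg/m³
  candidate V: M = 74.8 kN·m/kg
  candidate P: M = 23.8 kN·m/kg
  candidate W: M = 16.7 kN·m/kg
  candidate Y: M = 16.1 kN·m/kg
Candidate V has the largest M.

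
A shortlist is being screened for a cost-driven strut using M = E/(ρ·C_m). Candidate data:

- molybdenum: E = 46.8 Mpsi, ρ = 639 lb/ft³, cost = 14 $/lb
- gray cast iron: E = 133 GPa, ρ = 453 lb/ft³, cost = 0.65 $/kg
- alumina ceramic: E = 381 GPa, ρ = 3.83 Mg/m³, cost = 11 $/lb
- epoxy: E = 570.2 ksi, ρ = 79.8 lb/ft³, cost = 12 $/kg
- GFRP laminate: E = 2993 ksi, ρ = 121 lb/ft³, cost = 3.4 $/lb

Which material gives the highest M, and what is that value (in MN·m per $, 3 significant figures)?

After converting to SI:
  molybdenum: E = 322.7 GPa, ρ = 10240 kg/m³, cost = 30.86 $/kg
  gray cast iron: E = 133.0 GPa, ρ = 7256 kg/m³, cost = 0.6500 $/kg
  alumina ceramic: E = 381.0 GPa, ρ = 3830 kg/m³, cost = 24.25 $/kg
  epoxy: E = 3.931 GPa, ρ = 1278 kg/m³, cost = 12.00 $/kg
  GFRP laminate: E = 20.64 GPa, ρ = 1938 kg/m³, cost = 7.496 $/kg
  gray cast iron: M = 28.2 MN·m per $
  alumina ceramic: M = 4.10 MN·m per $
  GFRP laminate: M = 1.42 MN·m per $
  molybdenum: M = 1.02 MN·m per $
  epoxy: M = 0.256 MN·m per $
Gray cast iron has the largest M.

gray cast iron, M = 28.2 MN·m per $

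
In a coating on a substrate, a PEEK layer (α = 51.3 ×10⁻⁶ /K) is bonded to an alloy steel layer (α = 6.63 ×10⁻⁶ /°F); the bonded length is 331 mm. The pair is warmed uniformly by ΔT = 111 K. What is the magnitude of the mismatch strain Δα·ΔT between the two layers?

alloy steel: α = 6.63×10⁻⁶/°F × 9/5 = 11.9×10⁻⁶/K.
Δα = |51.3 − 11.9|×10⁻⁶/K = 39.4×10⁻⁶/K.
Mismatch strain = Δα·ΔT = 39.4×10⁻⁶ × 111.0 = 4.37×10⁻³.

4.37×10⁻³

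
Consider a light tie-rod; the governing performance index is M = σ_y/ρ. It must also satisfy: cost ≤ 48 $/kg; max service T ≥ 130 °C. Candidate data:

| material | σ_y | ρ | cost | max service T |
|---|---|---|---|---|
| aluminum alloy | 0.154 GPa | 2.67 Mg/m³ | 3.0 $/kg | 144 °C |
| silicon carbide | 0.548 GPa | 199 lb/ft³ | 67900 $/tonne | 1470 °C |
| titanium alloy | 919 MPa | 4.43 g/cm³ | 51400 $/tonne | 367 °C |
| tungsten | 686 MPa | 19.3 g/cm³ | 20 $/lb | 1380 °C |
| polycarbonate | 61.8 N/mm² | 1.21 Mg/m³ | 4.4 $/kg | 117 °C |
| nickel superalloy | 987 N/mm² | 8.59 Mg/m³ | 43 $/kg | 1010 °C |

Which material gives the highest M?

Screen on constraints: cost ≤ 48 $/kg; max service T ≥ 130 °C. Survivors: aluminum alloy, tungsten, nickel superalloy.
Putting every candidate on a common basis:
  aluminum alloy: σ_y = 154.0 MPa, ρ = 2670 kg/m³
  tungsten: σ_y = 686.0 MPa, ρ = 19300 kg/m³
  nickel superalloy: σ_y = 987.0 MPa, ρ = 8590 kg/m³
  nickel superalloy: M = 115 kN·m/kg
  aluminum alloy: M = 57.7 kN·m/kg
  tungsten: M = 35.5 kN·m/kg
Nickel superalloy ranks first.

nickel superalloy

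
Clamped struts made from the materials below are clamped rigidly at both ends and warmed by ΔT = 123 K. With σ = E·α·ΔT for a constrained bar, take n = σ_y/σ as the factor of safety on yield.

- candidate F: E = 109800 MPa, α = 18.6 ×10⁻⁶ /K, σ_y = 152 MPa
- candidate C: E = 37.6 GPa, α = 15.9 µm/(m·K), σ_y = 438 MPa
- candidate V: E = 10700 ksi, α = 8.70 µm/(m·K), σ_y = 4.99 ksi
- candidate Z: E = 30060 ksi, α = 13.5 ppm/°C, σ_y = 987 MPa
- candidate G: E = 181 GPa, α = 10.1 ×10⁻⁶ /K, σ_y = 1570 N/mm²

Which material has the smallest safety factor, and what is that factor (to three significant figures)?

candidate V, n = 0.436

In consistent units (E in GPa, α in ×10⁻⁶/K, σ_y in MPa):
  candidate F: E = 109.8, α = 18.6, σ_y = 152.0 → σ = 251 MPa, n = 0.605
  candidate C: E = 37.60, α = 15.9, σ_y = 438.0 → σ = 73.5 MPa, n = 5.96
  candidate V: E = 73.77, α = 8.70, σ_y = 34.40 → σ = 78.9 MPa, n = 0.436
  candidate Z: E = 207.3, α = 13.5, σ_y = 987.0 → σ = 344 MPa, n = 2.87
  candidate G: E = 181.0, α = 10.1, σ_y = 1570 → σ = 225 MPa, n = 6.98
Smallest n: candidate V with n = 0.436.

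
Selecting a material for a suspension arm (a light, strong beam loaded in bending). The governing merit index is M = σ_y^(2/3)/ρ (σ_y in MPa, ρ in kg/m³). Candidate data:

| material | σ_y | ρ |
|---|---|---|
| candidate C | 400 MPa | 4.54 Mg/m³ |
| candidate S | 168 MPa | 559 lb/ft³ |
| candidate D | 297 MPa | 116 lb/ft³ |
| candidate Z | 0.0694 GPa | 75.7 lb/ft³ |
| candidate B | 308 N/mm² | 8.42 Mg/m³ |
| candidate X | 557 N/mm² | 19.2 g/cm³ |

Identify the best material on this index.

Normalizing units and computing the index:
  candidate C: σ_y = 400.0 MPa, ρ = 4540 kg/m³
  candidate S: σ_y = 168.0 MPa, ρ = 8954 kg/m³
  candidate D: σ_y = 297.0 MPa, ρ = 1858 kg/m³
  candidate Z: σ_y = 69.40 MPa, ρ = 1213 kg/m³
  candidate B: σ_y = 308.0 MPa, ρ = 8420 kg/m³
  candidate X: σ_y = 557.0 MPa, ρ = 19200 kg/m³
  candidate D: M = 24.0×10⁻³
  candidate Z: M = 13.9×10⁻³
  candidate C: M = 12.0×10⁻³
  candidate B: M = 5.42×10⁻³
  candidate X: M = 3.53×10⁻³
  candidate S: M = 3.40×10⁻³
Candidate D has the largest M.

candidate D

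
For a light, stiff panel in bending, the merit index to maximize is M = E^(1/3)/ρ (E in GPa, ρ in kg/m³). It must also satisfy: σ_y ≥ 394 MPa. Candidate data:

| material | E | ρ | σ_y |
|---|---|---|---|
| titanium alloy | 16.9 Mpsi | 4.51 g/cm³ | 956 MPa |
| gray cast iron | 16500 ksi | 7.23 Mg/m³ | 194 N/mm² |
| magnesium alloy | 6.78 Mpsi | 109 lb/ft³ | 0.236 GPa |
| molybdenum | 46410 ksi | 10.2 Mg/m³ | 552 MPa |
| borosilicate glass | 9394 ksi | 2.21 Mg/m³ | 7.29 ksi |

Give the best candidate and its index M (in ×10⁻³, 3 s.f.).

titanium alloy, M = 1.08×10⁻³

Screen on constraints: σ_y ≥ 394 MPa. Survivors: titanium alloy, molybdenum.
After converting to SI:
  titanium alloy: E = 116.5 GPa, ρ = 4510 kg/m³
  molybdenum: E = 320.0 GPa, ρ = 10200 kg/m³
  titanium alloy: M = 1.08×10⁻³
  molybdenum: M = 0.671×10⁻³
Highest index: titanium alloy.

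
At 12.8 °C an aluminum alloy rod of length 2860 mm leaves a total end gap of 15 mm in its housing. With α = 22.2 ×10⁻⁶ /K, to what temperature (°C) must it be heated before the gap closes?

α·L₀·ΔT = 15.0 mm ⇒ ΔT = 15.0 / (22.2×10⁻⁶ × 2860.0) = 236.3 K.
T = 12.8 + 236.3 = 249.1 °C.

249 °C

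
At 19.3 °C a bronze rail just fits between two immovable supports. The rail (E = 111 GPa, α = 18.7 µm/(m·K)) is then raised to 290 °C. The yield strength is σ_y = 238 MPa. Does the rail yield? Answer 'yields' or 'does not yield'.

yields

ΔT = 270.7 K. Constrained thermal stress σ = E·α·ΔT = 111.0×10³ MPa × 18.7×10⁻⁶ × 270.7 = 562 MPa (compressive).
Compare to σ_y = 238 MPa: σ ≥ σ_y, so it yields.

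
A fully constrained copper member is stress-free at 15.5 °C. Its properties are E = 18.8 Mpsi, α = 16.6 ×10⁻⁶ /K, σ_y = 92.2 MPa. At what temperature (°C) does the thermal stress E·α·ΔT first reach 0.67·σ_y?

E = 18.8 Mpsi = 129.6 GPa.
E·α·ΔT = 61.77 MPa ⇒ ΔT = 61.77 / (129.6×10³ × 16.6×10⁻⁶) = 28.71 K.
T = 15.5 + 28.71 = 44.21 °C.

44.2 °C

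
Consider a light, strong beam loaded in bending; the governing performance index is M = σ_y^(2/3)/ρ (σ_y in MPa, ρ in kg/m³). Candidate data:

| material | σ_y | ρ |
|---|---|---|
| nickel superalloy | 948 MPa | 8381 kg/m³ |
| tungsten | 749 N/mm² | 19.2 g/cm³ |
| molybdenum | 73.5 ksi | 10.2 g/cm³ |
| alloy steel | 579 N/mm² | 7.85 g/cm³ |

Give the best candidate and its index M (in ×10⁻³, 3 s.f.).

nickel superalloy, M = 11.5×10⁻³

Convert each candidate to consistent units, then evaluate M:
  nickel superalloy: σ_y = 948.0 MPa, ρ = 8381 kg/m³
  tungsten: σ_y = 749.0 MPa, ρ = 19200 kg/m³
  molybdenum: σ_y = 506.8 MPa, ρ = 10200 kg/m³
  alloy steel: σ_y = 579.0 MPa, ρ = 7850 kg/m³
  nickel superalloy: M = 11.5×10⁻³
  alloy steel: M = 8.85×10⁻³
  molybdenum: M = 6.23×10⁻³
  tungsten: M = 4.30×10⁻³
The maximum is for nickel superalloy.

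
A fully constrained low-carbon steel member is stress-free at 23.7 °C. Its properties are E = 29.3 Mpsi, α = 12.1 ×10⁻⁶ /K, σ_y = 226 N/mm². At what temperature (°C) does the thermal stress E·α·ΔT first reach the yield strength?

E = 29.3 Mpsi = 202.0 GPa.
σ_y = 226 N/mm² = 226.0 MPa.
E·α·ΔT = 226.0 MPa ⇒ ΔT = 226.0 / (202.0×10³ × 12.1×10⁻⁶) = 92.46 K.
T = 23.7 + 92.46 = 116.2 °C.

116 °C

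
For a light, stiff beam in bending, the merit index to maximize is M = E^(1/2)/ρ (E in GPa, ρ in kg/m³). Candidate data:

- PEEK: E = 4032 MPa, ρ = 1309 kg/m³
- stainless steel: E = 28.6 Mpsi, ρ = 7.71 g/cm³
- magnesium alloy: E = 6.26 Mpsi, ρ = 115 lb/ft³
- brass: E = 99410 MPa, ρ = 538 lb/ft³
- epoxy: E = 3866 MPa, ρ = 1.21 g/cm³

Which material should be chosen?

magnesium alloy

Putting every candidate on a common basis:
  PEEK: E = 4.032 GPa, ρ = 1309 kg/m³
  stainless steel: E = 197.2 GPa, ρ = 7710 kg/m³
  magnesium alloy: E = 43.16 GPa, ρ = 1842 kg/m³
  brass: E = 99.41 GPa, ρ = 8618 kg/m³
  epoxy: E = 3.866 GPa, ρ = 1210 kg/m³
  magnesium alloy: M = 3.57×10⁻³
  stainless steel: M = 1.82×10⁻³
  epoxy: M = 1.62×10⁻³
  PEEK: M = 1.53×10⁻³
  brass: M = 1.16×10⁻³
The maximum is for magnesium alloy.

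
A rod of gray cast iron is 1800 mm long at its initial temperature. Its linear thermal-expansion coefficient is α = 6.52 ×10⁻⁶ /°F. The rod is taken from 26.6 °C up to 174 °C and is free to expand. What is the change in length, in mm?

3.11 mm

Convert α: 6.52×10⁻⁶/°F × (9/5) = 11.7×10⁻⁶/K.
ΔT = 174 − 26.6 = 147.4 K.
ΔL = α·L₀·ΔT = 11.7×10⁻⁶ × 1800 mm × 147.4 K = 3.11 mm.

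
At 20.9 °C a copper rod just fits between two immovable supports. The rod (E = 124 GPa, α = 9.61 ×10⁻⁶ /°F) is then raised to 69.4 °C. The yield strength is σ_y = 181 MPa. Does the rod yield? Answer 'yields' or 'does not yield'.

α = 9.61×10⁻⁶/°F × 9/5 = 17.3×10⁻⁶/K.
ΔT = 48.50 K. Constrained thermal stress σ = E·α·ΔT = 124.0×10³ MPa × 17.3×10⁻⁶ × 48.50 = 104 MPa (compressive).
Compare to σ_y = 181 MPa: σ < σ_y, so it does not yield.

does not yield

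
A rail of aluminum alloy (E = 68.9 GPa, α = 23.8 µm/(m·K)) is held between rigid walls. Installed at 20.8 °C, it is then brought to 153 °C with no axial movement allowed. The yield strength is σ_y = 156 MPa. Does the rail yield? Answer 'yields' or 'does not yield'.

ΔT = 132.2 K. Constrained thermal stress σ = E·α·ΔT = 68.90×10³ MPa × 23.8×10⁻⁶ × 132.2 = 217 MPa (compressive).
Compare to σ_y = 156 MPa: σ ≥ σ_y, so it yields.

yields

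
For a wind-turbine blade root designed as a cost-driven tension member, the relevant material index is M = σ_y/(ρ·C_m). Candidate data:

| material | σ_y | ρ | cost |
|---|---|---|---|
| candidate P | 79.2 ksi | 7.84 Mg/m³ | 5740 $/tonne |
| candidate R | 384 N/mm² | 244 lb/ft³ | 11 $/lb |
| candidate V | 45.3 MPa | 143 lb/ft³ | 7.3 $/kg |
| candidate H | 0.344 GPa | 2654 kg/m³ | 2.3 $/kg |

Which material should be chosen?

candidate H

After converting to SI:
  candidate P: σ_y = 546.1 MPa, ρ = 7840 kg/m³, cost = 5.740 $/kg
  candidate R: σ_y = 384.0 MPa, ρ = 3909 kg/m³, cost = 24.25 $/kg
  candidate V: σ_y = 45.30 MPa, ρ = 2291 kg/m³, cost = 7.300 $/kg
  candidate H: σ_y = 344.0 MPa, ρ = 2654 kg/m³, cost = 2.300 $/kg
  candidate H: M = 56.4 kN·m per $
  candidate P: M = 12.1 kN·m per $
  candidate R: M = 4.05 kN·m per $
  candidate V: M = 2.71 kN·m per $
Candidate H ranks first.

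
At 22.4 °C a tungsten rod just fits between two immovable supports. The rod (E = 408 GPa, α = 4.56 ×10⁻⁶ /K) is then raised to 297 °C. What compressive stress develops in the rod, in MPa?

ΔT = 274.6 K. Constrained thermal stress σ = E·α·ΔT = 408.0×10³ MPa × 4.56×10⁻⁶ × 274.6 = 511 MPa (compressive).

511 MPa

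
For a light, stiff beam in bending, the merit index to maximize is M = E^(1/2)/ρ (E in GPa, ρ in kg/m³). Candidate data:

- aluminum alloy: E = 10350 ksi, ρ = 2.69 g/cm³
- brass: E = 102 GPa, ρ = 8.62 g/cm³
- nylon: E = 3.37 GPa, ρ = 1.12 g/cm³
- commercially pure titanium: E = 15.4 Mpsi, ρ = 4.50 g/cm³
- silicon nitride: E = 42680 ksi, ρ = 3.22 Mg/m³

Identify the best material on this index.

silicon nitride

After converting to SI:
  aluminum alloy: E = 71.36 GPa, ρ = 2690 kg/m³
  brass: E = 102.0 GPa, ρ = 8620 kg/m³
  nylon: E = 3.370 GPa, ρ = 1120 kg/m³
  commercially pure titanium: E = 106.2 GPa, ρ = 4500 kg/m³
  silicon nitride: E = 294.3 GPa, ρ = 3220 kg/m³
  silicon nitride: M = 5.33×10⁻³
  aluminum alloy: M = 3.14×10⁻³
  commercially pure titanium: M = 2.29×10⁻³
  nylon: M = 1.64×10⁻³
  brass: M = 1.17×10⁻³
The maximum is for silicon nitride.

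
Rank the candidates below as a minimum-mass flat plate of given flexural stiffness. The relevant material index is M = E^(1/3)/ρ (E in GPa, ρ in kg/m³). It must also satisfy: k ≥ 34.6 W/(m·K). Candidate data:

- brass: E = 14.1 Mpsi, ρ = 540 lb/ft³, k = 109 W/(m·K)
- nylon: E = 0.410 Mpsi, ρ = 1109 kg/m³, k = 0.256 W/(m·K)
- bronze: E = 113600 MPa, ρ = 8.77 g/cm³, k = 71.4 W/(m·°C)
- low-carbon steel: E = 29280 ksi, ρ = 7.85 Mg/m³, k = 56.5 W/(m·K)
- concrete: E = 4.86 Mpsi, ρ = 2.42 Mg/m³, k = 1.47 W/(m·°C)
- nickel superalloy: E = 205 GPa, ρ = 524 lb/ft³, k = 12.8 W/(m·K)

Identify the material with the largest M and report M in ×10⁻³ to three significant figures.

Screen on constraints: k ≥ 34.6 W/(m·K). Survivors: brass, bronze, low-carbon steel.
Normalizing units and computing the index:
  brass: E = 97.22 GPa, ρ = 8650 kg/m³
  bronze: E = 113.6 GPa, ρ = 8770 kg/m³
  low-carbon steel: E = 201.9 GPa, ρ = 7850 kg/m³
  low-carbon steel: M = 0.747×10⁻³
  bronze: M = 0.552×10⁻³
  brass: M = 0.532×10⁻³
The maximum is for low-carbon steel.

low-carbon steel, M = 0.747×10⁻³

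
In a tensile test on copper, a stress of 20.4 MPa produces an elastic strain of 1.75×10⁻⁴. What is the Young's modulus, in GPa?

E = σ/ε = 20.4 MPa / 1.75×10⁻⁴ = 116600 MPa = 117 GPa.

117 GPa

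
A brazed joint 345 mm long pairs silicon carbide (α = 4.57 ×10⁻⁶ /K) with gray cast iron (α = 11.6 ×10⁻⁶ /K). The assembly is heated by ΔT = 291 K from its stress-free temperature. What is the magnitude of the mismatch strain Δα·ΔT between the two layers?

Δα = |4.57 − 11.6|×10⁻⁶/K = 7.03×10⁻⁶/K.
Mismatch strain = Δα·ΔT = 7.03×10⁻⁶ × 291.0 = 2.05×10⁻³.

2.05×10⁻³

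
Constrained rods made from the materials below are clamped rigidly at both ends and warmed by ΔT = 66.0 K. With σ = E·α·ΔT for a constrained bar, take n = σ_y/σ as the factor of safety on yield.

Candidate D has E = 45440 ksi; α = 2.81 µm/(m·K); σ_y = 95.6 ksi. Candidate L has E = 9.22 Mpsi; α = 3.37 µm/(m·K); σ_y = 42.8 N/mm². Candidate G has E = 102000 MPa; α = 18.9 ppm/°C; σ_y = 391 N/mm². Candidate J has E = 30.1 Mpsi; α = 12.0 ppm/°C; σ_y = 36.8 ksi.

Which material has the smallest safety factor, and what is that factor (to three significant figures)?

Converting E to GPa, α to ×10⁻⁶/K, σ_y to MPa, then σ and n for each:
  candidate D: E = 313.3, α = 2.81, σ_y = 659.1 → σ = 58.1 MPa, n = 11.3
  candidate L: E = 63.57, α = 3.37, σ_y = 42.80 → σ = 14.1 MPa, n = 3.03
  candidate G: E = 102.0, α = 18.9, σ_y = 391.0 → σ = 127 MPa, n = 3.07
  candidate J: E = 207.5, α = 12.0, σ_y = 253.7 → σ = 164 MPa, n = 1.54
Smallest n: candidate J with n = 1.54.

candidate J, n = 1.54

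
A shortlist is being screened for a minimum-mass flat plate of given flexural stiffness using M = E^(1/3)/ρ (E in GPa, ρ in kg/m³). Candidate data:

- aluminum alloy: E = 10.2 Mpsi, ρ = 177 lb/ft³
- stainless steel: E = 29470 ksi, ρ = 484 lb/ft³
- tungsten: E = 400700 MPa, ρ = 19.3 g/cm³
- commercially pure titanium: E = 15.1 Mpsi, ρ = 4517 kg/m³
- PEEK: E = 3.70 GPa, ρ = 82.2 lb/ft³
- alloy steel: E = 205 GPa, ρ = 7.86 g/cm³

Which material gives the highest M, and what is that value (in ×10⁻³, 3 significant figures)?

Putting every candidate on a common basis:
  aluminum alloy: E = 70.33 GPa, ρ = 2835 kg/m³
  stainless steel: E = 203.2 GPa, ρ = 7753 kg/m³
  tungsten: E = 400.7 GPa, ρ = 19300 kg/m³
  commercially pure titanium: E = 104.1 GPa, ρ = 4517 kg/m³
  PEEK: E = 3.700 GPa, ρ = 1317 kg/m³
  alloy steel: E = 205.0 GPa, ρ = 7860 kg/m³
  aluminum alloy: M = 1.46×10⁻³
  PEEK: M = 1.17×10⁻³
  commercially pure titanium: M = 1.04×10⁻³
  stainless steel: M = 0.758×10⁻³
  alloy steel: M = 0.750×10⁻³
  tungsten: M = 0.382×10⁻³
Aluminum alloy has the largest M.

aluminum alloy, M = 1.46×10⁻³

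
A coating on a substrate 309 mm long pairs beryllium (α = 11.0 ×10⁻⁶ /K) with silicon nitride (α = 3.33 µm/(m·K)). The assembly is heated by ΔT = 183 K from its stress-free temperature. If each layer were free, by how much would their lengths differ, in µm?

Δα = |11.0 − 3.33|×10⁻⁶/K = 7.67×10⁻⁶/K.
ΔL_mismatch = Δα·L·ΔT = 7.67×10⁻⁶ × 309.0 mm × 183.0 K = 434 µm.

434 µm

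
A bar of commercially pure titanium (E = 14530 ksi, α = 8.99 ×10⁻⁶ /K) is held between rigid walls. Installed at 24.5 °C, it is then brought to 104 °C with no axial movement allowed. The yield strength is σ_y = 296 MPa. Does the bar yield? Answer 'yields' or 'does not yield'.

E = 14530 ksi = 100.2 GPa.
ΔT = 79.50 K. Constrained thermal stress σ = E·α·ΔT = 100.2×10³ MPa × 8.99×10⁻⁶ × 79.50 = 71.6 MPa (compressive).
Compare to σ_y = 296 MPa: σ < σ_y, so it does not yield.

does not yield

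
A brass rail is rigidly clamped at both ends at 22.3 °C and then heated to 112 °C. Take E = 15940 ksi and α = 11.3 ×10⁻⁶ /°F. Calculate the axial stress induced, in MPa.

E = 15940 ksi = 109.9 GPa.
α = 11.3×10⁻⁶/°F × 9/5 = 20.3×10⁻⁶/K.
ΔT = 89.70 K. Constrained thermal stress σ = E·α·ΔT = 109.9×10³ MPa × 20.3×10⁻⁶ × 89.70 = 201 MPa (compressive).

201 MPa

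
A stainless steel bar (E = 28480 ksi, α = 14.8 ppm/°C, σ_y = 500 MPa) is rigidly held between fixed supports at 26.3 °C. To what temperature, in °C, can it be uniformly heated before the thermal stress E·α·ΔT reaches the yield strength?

198 °C

E = 28480 ksi = 196.4 GPa.
E·α·ΔT = 500.0 MPa ⇒ ΔT = 500.0 / (196.4×10³ × 14.8×10⁻⁶) = 172.0 K.
T = 26.3 + 172.0 = 198.3 °C.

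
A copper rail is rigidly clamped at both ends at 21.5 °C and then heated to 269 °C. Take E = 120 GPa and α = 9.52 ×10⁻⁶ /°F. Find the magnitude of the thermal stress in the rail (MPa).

509 MPa

α = 9.52×10⁻⁶/°F × 9/5 = 17.1×10⁻⁶/K.
ΔT = 247.5 K. Constrained thermal stress σ = E·α·ΔT = 120.0×10³ MPa × 17.1×10⁻⁶ × 247.5 = 509 MPa (compressive).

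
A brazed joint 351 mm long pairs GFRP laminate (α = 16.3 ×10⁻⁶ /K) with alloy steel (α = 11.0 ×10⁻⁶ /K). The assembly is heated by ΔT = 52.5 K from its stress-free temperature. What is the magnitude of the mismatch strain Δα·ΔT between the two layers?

2.78×10⁻⁴

Δα = |16.3 − 11.0|×10⁻⁶/K = 5.30×10⁻⁶/K.
Mismatch strain = Δα·ΔT = 5.30×10⁻⁶ × 52.5 = 2.78×10⁻⁴.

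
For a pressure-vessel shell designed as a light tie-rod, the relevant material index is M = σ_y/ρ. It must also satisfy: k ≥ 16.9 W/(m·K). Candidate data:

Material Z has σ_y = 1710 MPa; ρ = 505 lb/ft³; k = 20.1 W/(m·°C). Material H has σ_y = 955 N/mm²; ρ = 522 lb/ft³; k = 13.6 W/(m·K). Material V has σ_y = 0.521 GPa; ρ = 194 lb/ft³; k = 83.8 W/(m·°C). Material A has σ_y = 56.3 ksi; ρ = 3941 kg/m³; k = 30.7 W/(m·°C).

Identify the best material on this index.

Screen on constraints: k ≥ 16.9 W/(m·K). Survivors: material Z, material V, material A.
In SI units:
  material Z: σ_y = 1710 MPa, ρ = 8089 kg/m³
  material V: σ_y = 521.0 MPa, ρ = 3108 kg/m³
  material A: σ_y = 388.2 MPa, ρ = 3941 kg/m³
  material Z: M = 211 kN·m/kg
  material V: M = 168 kN·m/kg
  material A: M = 98.5 kN·m/kg
The maximum is for material Z.

material Z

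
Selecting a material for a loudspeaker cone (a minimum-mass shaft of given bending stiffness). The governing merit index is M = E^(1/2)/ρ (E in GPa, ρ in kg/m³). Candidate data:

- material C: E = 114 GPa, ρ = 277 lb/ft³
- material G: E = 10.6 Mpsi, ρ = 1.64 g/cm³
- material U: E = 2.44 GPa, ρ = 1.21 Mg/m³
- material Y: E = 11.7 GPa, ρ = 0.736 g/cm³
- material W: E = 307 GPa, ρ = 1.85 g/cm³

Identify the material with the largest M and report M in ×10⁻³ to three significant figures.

Putting every candidate on a common basis:
  material C: E = 114.0 GPa, ρ = 4437 kg/m³
  material G: E = 73.08 GPa, ρ = 1640 kg/m³
  material U: E = 2.440 GPa, ρ = 1210 kg/m³
  material Y: E = 11.70 GPa, ρ = 736.0 kg/m³
  material W: E = 307.0 GPa, ρ = 1850 kg/m³
  material W: M = 9.47×10⁻³
  material G: M = 5.21×10⁻³
  material Y: M = 4.65×10⁻³
  material C: M = 2.41×10⁻³
  material U: M = 1.29×10⁻³
The maximum is for material W.

material W, M = 9.47×10⁻³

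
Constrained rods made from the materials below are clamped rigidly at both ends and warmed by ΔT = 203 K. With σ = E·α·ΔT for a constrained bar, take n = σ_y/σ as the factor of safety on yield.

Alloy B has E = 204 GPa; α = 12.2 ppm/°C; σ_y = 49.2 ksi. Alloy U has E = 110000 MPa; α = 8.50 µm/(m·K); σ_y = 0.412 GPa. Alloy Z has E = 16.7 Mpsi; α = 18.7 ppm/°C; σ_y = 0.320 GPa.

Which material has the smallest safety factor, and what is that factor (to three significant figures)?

alloy B, n = 0.671

With everything in SI (GPa, ×10⁻⁶/K, MPa):
  alloy B: E = 204.0, α = 12.2, σ_y = 339.2 → σ = 505 MPa, n = 0.671
  alloy U: E = 110.0, α = 8.50, σ_y = 412.0 → σ = 190 MPa, n = 2.17
  alloy Z: E = 115.1, α = 18.7, σ_y = 320.0 → σ = 437 MPa, n = 0.732
Smallest n: alloy B with n = 0.671.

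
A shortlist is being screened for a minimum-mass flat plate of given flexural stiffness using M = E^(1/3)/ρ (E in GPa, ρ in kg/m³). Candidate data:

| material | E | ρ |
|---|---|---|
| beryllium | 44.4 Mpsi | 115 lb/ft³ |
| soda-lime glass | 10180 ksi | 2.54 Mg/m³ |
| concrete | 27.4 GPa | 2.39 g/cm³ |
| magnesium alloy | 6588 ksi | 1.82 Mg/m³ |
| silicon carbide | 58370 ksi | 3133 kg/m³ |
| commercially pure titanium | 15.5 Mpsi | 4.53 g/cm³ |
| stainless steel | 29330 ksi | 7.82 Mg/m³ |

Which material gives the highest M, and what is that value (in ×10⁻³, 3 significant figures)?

beryllium, M = 3.66×10⁻³

Putting every candidate on a common basis:
  beryllium: E = 306.1 GPa, ρ = 1842 kg/m³
  soda-lime glass: E = 70.19 GPa, ρ = 2540 kg/m³
  concrete: E = 27.40 GPa, ρ = 2390 kg/m³
  magnesium alloy: E = 45.42 GPa, ρ = 1820 kg/m³
  silicon carbide: E = 402.4 GPa, ρ = 3133 kg/m³
  commercially pure titanium: E = 106.9 GPa, ρ = 4530 kg/m³
  stainless steel: E = 202.2 GPa, ρ = 7820 kg/m³
  beryllium: M = 3.66×10⁻³
  silicon carbide: M = 2.36×10⁻³
  magnesium alloy: M = 1.96×10⁻³
  soda-lime glass: M = 1.62×10⁻³
  concrete: M = 1.26×10⁻³
  commercially pure titanium: M = 1.05×10⁻³
  stainless steel: M = 0.751×10⁻³
Beryllium has the largest M.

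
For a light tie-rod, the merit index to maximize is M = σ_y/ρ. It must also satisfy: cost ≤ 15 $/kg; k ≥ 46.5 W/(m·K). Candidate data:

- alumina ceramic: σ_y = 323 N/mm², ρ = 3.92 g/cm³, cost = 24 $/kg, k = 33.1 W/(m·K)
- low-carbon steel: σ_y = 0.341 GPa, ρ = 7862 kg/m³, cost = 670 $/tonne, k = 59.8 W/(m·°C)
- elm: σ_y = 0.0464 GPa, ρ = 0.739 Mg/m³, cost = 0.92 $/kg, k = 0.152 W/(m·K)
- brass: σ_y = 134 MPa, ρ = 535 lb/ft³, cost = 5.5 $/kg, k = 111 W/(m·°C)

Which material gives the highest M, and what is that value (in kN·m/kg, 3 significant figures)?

Screen on constraints: cost ≤ 15 $/kg; k ≥ 46.5 W/(m·K). Survivors: low-carbon steel, brass.
Convert each candidate to consistent units, then evaluate M:
  low-carbon steel: σ_y = 341.0 MPa, ρ = 7862 kg/m³
  brass: σ_y = 134.0 MPa, ρ = 8570 kg/m³
  low-carbon steel: M = 43.4 kN·m/kg
  brass: M = 15.6 kN·m/kg
The maximum is for low-carbon steel.

low-carbon steel, M = 43.4 kN·m/kg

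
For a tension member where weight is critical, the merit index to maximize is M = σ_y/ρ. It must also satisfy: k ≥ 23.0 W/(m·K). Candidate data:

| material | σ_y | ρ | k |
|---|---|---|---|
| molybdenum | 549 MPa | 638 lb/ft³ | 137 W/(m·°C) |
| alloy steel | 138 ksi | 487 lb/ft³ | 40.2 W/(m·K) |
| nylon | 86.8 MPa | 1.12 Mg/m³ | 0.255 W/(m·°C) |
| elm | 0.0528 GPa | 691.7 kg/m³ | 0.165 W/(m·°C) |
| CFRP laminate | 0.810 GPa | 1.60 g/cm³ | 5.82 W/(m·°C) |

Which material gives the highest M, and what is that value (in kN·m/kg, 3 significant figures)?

Screen on constraints: k ≥ 23.0 W/(m·K). Survivors: molybdenum, alloy steel.
In SI units:
  molybdenum: σ_y = 549.0 MPa, ρ = 10220 kg/m³
  alloy steel: σ_y = 951.5 MPa, ρ = 7801 kg/m³
  alloy steel: M = 122 kN·m/kg
  molybdenum: M = 53.7 kN·m/kg
The maximum is for alloy steel.

alloy steel, M = 122 kN·m/kg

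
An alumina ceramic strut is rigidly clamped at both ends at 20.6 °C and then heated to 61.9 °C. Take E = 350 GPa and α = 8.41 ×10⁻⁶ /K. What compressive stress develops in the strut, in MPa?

ΔT = 41.30 K. Constrained thermal stress σ = E·α·ΔT = 350.0×10³ MPa × 8.41×10⁻⁶ × 41.30 = 122 MPa (compressive).

122 MPa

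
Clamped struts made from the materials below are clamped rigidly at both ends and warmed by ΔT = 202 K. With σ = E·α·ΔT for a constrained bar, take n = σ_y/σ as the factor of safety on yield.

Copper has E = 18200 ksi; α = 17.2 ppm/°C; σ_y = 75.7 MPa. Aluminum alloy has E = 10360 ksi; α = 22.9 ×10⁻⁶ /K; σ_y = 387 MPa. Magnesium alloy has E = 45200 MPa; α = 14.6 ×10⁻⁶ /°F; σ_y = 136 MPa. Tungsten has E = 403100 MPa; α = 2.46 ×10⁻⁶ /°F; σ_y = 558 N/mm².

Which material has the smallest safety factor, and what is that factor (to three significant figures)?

copper, n = 0.174

Converting E to GPa, α to ×10⁻⁶/K, σ_y to MPa, then σ and n for each:
  copper: E = 125.5, α = 17.2, σ_y = 75.70 → σ = 436 MPa, n = 0.174
  aluminum alloy: E = 71.43, α = 22.9, σ_y = 387.0 → σ = 330 MPa, n = 1.17
  magnesium alloy: E = 45.20, α = 26.3, σ_y = 136.0 → σ = 240 MPa, n = 0.567
  tungsten: E = 403.1, α = 4.43, σ_y = 558.0 → σ = 361 MPa, n = 1.55
Smallest n: copper with n = 0.174.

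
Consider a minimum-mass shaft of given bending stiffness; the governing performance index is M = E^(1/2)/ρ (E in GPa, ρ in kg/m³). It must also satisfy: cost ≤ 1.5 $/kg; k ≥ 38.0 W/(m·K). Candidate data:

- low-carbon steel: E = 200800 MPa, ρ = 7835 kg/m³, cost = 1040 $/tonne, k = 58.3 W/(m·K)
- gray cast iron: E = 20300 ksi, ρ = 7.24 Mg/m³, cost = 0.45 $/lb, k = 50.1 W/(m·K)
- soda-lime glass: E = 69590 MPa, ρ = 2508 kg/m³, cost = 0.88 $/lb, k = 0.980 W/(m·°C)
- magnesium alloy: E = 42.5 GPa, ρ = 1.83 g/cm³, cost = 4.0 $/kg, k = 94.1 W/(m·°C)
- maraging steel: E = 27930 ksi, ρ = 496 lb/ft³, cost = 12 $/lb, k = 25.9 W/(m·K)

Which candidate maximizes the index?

Screen on constraints: cost ≤ 1.5 $/kg; k ≥ 38.0 W/(m·K). Survivors: low-carbon steel, gray cast iron.
Normalizing units and computing the index:
  low-carbon steel: E = 200.8 GPa, ρ = 7835 kg/m³
  gray cast iron: E = 140.0 GPa, ρ = 7240 kg/m³
  low-carbon steel: M = 1.81×10⁻³
  gray cast iron: M = 1.63×10⁻³
The maximum is for low-carbon steel.

low-carbon steel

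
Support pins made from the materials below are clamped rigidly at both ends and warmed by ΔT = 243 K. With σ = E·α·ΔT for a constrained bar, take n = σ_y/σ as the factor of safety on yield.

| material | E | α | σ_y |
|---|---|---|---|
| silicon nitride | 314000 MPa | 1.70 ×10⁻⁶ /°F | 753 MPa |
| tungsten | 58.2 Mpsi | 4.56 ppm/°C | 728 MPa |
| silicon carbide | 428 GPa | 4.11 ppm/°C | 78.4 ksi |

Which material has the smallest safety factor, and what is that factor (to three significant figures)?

silicon carbide, n = 1.26

With everything in SI (GPa, ×10⁻⁶/K, MPa):
  silicon nitride: E = 314.0, α = 3.06, σ_y = 753.0 → σ = 233 MPa, n = 3.23
  tungsten: E = 401.3, α = 4.56, σ_y = 728.0 → σ = 445 MPa, n = 1.64
  silicon carbide: E = 428.0, α = 4.11, σ_y = 540.5 → σ = 427 MPa, n = 1.26
The minimum is silicon carbide at n = 1.26.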